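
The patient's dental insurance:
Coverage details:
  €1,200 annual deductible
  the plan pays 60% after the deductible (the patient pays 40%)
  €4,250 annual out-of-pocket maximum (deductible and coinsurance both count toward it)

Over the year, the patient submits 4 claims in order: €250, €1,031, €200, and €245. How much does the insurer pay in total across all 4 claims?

€315.60

Bill 1, €250: fully absorbed by the deductible. Patient pays €250; OOP now €250. Plan pays €250 − €250 = €0.
Bill 2, €1,031: €950 to deductible, leaving €81; coinsurance €81 × 40% = €32.40. Cost to patient: €982.40. OOP to date €1,232.40. Plan pays €1,031 − €982.40 = €48.60.
Bill 3, €200: 40% coinsurance on €200 = €80. Cost to patient: €80. OOP to date €1,312.40. Insurer: €200 − €80 = €120.
Bill 4, €245: 40% coinsurance on €245 = €98. Patient owes €98 (running OOP €1,410.40). Plan pays €245 − €98 = €147.
Insurer total = bills − patient's total = €1,726 − €1,410.40 = €315.60.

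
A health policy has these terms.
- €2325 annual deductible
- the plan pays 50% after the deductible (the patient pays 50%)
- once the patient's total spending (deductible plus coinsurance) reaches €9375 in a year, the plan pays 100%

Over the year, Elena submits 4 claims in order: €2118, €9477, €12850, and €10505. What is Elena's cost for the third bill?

Bill 1, €2118: all of it applies to the deductible. Cost to patient: €2118. OOP to date €2118.
Bill 2, €9477: deductible takes €207, €9270 remains; 50% of €9270 = €4635. Patient pays €4842; OOP now €6960.
Bill 3, €12850: deductible met; 50% of €12850 = €6425. That would push OOP to €13385, over the €9375 cap, so patient pays €9375 − €6960 = €2415.

€2415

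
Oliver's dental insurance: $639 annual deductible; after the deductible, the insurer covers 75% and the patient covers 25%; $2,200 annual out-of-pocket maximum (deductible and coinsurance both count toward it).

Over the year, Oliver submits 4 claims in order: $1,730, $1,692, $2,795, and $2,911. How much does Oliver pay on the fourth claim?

#1 ($1,730): $639 finishes the deductible; $1,091 goes to coinsurance; 25% of $1,091 = $272.75. Patient pays $911.75; OOP now $911.75.
#2 ($1,692): deductible already satisfied, so patient's share is 25% × $1,692 = $423. Patient pays $423; OOP now $1,334.75.
#3 ($2,795): deductible already satisfied, so patient's share is 25% × $2,795 = $698.75. Patient pays $698.75; OOP now $2,033.50.
#4 ($2,911): deductible already satisfied, so patient's share is 25% × $2,911 = $727.75. That would push OOP to $2,761.25, over the $2,200 cap, so patient pays $2,200 − $2,033.50 = $166.50.

$166.50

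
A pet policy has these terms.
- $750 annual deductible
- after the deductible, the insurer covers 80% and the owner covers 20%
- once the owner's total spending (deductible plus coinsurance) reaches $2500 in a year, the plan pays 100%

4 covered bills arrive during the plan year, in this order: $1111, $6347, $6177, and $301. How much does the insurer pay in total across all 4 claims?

Claim 1 ($1111): $750 to deductible, leaving $361; 20% of $361 = $72.20. Owner pays $822.20; OOP now $822.20. Insurer: $1111 − $822.20 = $288.80.
Claim 2 ($6347): 20% coinsurance on $6347 = $1269.40. Owner pays $1269.40; OOP now $2091.60. Insurer: $6347 − $1269.40 = $5077.60.
Claim 3 ($6177): deductible already satisfied, so owner's share is 20% × $6177 = $1235.40. OOP would hit $3327 > $2500, so the cap limits the owner to $2500 − $2091.60 = $408.40. Insurer: $6177 − $408.40 = $5768.60.
Claim 4 ($301): deductible already satisfied, so owner's share is 20% × $301 = $60.20. Adding that to $2500 gives $2560.20, past the $2500 cap; owner pays only $2500 − $2500 = $0. Insurer: $301 − $0 = $301.
Insurer total: $288.80 + $5077.60 + $5768.60 + $301 = $11436.

$11436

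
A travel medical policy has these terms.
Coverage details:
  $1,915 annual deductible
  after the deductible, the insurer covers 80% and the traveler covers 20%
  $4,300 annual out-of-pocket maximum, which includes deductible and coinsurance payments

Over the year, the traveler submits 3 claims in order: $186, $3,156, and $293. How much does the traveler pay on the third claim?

Claim 1 ($186): all of it applies to the deductible. Traveler pays $186; OOP now $186.
Claim 2 ($3,156): $1,729 to deductible, leaving $1,427; coinsurance $1,427 × 20% = $285.40. Traveler pays $2,014.40; OOP now $2,200.40.
Claim 3 ($293): deductible met; 20% of $293 = $58.60. Traveler pays $58.60; OOP now $2,259.

$58.60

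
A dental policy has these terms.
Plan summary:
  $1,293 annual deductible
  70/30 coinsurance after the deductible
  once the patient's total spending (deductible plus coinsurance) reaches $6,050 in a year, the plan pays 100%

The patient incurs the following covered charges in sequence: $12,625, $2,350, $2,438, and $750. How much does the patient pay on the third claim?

Bill 1, $12,625: $1,293 finishes the deductible; $11,332 goes to coinsurance; 30% of $11,332 = $3,399.60. Patient owes $4,692.60 (running OOP $4,692.60).
Bill 2, $2,350: 30% coinsurance on $2,350 = $705. Patient pays $705; OOP now $5,397.60.
Bill 3, $2,438: deductible met; 30% of $2,438 = $731.40. OOP would hit $6,129 > $6,050, so the cap limits the patient to $6,050 − $5,397.60 = $652.40.

$652.40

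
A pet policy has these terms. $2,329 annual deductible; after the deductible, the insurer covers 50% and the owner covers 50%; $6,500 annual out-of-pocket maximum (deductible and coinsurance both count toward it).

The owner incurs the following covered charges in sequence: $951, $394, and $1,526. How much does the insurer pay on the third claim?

Claim 1 ($951): entire amount goes to the deductible. Owner owes $951 (running OOP $951). Insurer: $951 − $951 = $0.
Claim 2 ($394): all of it applies to the deductible. Owner pays $394; OOP now $1,345. Plan pays $394 − $394 = $0.
Claim 3 ($1,526): $984 to deductible, leaving $542; coinsurance $542 × 50% = $271. Owner owes $1,255 (running OOP $2,600). Insurer: $1,526 − $1,255 = $271.

$271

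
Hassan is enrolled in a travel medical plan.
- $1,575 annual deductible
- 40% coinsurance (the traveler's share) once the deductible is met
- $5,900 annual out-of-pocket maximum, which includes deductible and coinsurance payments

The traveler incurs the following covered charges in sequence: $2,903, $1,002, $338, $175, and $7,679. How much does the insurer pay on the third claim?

Claim 1 ($2,903): $1,575 to deductible, leaving $1,328; traveler's 40% is $531.20. Traveler owes $2,106.20 (running OOP $2,106.20). Plan pays $2,903 − $2,106.20 = $796.80.
Claim 2 ($1,002): deductible already satisfied, so traveler's share is 40% × $1,002 = $400.80. Traveler owes $400.80 (running OOP $2,507). Plan pays $1,002 − $400.80 = $601.20.
Claim 3 ($338): deductible met; 40% of $338 = $135.20. Cost to traveler: $135.20. OOP to date $2,642.20. Insurer: $338 − $135.20 = $202.80.

$202.80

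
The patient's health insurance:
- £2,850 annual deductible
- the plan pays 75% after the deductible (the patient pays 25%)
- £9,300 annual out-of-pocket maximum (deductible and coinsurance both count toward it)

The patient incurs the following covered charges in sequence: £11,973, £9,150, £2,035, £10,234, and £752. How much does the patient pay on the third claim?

Claim 1 — £11,973: £2,850 finishes the deductible; £9,123 goes to coinsurance; patient's 25% is £2,280.75. Cost to patient: £5,130.75. OOP to date £5,130.75.
Claim 2 — £9,150: deductible already satisfied, so patient's share is 25% × £9,150 = £2,287.50. Patient owes £2,287.50 (running OOP £7,418.25).
Claim 3 — £2,035: deductible met; 25% of £2,035 = £508.75. Cost to patient: £508.75. OOP to date £7,927.

£508.75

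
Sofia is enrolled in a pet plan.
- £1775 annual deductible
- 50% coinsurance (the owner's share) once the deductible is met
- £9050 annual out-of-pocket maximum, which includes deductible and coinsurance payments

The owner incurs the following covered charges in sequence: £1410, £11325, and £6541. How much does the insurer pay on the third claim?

£4746

#1 (£1410): entire amount goes to the deductible. Owner owes £1410 (running OOP £1410). Insurer: £1410 − £1410 = £0.
#2 (£11325): £365 to deductible, leaving £10960; 50% of £10960 = £5480. Cost to owner: £5845. OOP to date £7255. Insurer: £11325 − £5845 = £5480.
#3 (£6541): deductible met; 50% of £6541 = £3270.50. That would push OOP to £10525.50, over the £9050 cap, so owner pays £9050 − £7255 = £1795. Insurer: £6541 − £1795 = £4746.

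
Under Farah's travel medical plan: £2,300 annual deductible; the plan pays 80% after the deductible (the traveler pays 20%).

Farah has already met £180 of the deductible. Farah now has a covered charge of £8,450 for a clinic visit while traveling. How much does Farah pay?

£3,386

£180 of the £2,300 deductible is already met, leaving £2,120.
The remaining £6,330 (= £8,450 − £2,120) moves to coinsurance.
Coinsurance: £6,330 × 20% = £1,266.
That puts the traveler's cost at £2,120 + £1,266 = £3,386.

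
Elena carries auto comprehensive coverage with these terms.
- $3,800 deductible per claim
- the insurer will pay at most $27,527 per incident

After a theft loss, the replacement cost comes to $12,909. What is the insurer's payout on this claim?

Less the $3,800 deductible: $12,909 − $3,800 = $9,109.
That's under the $27,527 cap, so the insurer reimburses the full $9,109.

$9,109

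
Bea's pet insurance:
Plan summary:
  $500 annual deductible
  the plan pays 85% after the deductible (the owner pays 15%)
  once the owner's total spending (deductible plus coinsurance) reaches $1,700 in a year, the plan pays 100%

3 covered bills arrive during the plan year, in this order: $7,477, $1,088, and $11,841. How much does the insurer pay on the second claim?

$934.55

Claim 1 ($7,477): $500 finishes the deductible; $6,977 goes to coinsurance; coinsurance $6,977 × 15% = $1,046.55. Owner pays $1,546.55; OOP now $1,546.55. Insurer: $7,477 − $1,546.55 = $5,930.45.
Claim 2 ($1,088): deductible already satisfied, so owner's share is 15% × $1,088 = $163.20. OOP would hit $1,709.75 > $1,700, so the cap limits the owner to $1,700 − $1,546.55 = $153.45. Plan pays $1,088 − $153.45 = $934.55.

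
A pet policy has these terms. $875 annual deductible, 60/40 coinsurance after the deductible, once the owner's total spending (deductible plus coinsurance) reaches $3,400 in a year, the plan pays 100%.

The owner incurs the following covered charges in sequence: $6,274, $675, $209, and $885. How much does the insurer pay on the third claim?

#1 ($6,274): deductible takes $875, $5,399 remains; 40% of $5,399 = $2,159.60. Owner pays $3,034.60; OOP now $3,034.60. Plan pays $6,274 − $3,034.60 = $3,239.40.
#2 ($675): 40% coinsurance on $675 = $270. Owner owes $270 (running OOP $3,304.60). Plan pays $675 − $270 = $405.
#3 ($209): 40% coinsurance on $209 = $83.60. Owner owes $83.60 (running OOP $3,388.20). Insurer: $209 − $83.60 = $125.40.

$125.40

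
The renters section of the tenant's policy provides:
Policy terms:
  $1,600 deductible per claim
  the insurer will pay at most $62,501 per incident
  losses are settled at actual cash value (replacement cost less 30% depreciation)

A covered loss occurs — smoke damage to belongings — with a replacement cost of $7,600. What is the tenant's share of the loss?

$3,880

Actual cash value after 30% depreciation: $7,600 × 70% = $5,320.
After the deductible, $5,320 − $1,600 = $3,720 remains.
$3,720 is within the $62,501 limit, so the insurer pays $3,720.
Tenant's share is the uncovered remainder: $7,600 − $3,720 = $3,880.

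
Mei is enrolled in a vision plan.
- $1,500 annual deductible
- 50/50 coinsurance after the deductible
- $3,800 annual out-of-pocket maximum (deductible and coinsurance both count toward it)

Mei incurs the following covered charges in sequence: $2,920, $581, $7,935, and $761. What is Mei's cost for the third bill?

Claim 1 — $2,920: $1,500 finishes the deductible; $1,420 goes to coinsurance; coinsurance $1,420 × 50% = $710. Member owes $2,210 (running OOP $2,210).
Claim 2 — $581: 50% coinsurance on $581 = $290.50. Member pays $290.50; OOP now $2,500.50.
Claim 3 — $7,935: deductible met; 50% of $7,935 = $3,967.50. That would push OOP to $6,468, over the $3,800 cap, so member pays $3,800 − $2,500.50 = $1,299.50.

$1,299.50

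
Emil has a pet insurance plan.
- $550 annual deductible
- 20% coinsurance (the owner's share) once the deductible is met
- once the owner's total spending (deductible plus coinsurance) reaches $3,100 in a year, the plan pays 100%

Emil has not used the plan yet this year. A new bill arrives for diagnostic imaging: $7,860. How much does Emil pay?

Nothing has been paid toward the $550 deductible, so the first $550 of this charge is applied there.
That leaves $7,860 − $550 = $7,310 for coinsurance.
20% of $7,310 = $1,462 falls to the owner.
Owner responsibility before any cap: $550 + $1,462 = $2,012.
Cumulative spending $0 + $2,012 = $2,012 stays under the $3,100 maximum.

$2,012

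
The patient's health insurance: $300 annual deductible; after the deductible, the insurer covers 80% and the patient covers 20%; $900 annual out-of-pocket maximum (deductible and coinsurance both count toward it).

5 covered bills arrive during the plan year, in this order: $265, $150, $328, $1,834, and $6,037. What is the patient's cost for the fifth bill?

$144.60

#1 ($265): all of it applies to the deductible. Patient pays $265; OOP now $265.
#2 ($150): deductible takes $35, $115 remains; coinsurance $115 × 20% = $23. Patient pays $58; OOP now $323.
#3 ($328): 20% coinsurance on $328 = $65.60. Patient owes $65.60 (running OOP $388.60).
#4 ($1,834): deductible met; 20% of $1,834 = $366.80. Patient pays $366.80; OOP now $755.40.
#5 ($6,037): 20% coinsurance on $6,037 = $1,207.40. OOP would hit $1,962.80 > $900, so the cap limits the patient to $900 − $755.40 = $144.60.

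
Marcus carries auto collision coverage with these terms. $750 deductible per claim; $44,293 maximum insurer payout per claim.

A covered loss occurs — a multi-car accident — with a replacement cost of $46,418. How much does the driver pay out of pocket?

$2,125

Less the $750 deductible: $46,418 − $750 = $45,668.
$45,668 exceeds the $44,293 limit, so the insurer pays the limit: $44,293.
Driver's share is the uncovered remainder: $46,418 − $44,293 = $2,125.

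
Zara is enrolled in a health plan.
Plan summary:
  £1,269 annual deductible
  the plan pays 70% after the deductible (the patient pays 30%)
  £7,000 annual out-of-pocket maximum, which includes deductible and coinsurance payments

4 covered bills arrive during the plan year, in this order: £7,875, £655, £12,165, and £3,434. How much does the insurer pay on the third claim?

£8,612.30

#1 (£7,875): £1,269 to deductible, leaving £6,606; coinsurance £6,606 × 30% = £1,981.80. Patient owes £3,250.80 (running OOP £3,250.80). Insurer: £7,875 − £3,250.80 = £4,624.20.
#2 (£655): 30% coinsurance on £655 = £196.50. Patient owes £196.50 (running OOP £3,447.30). Plan pays £655 − £196.50 = £458.50.
#3 (£12,165): deductible already satisfied, so patient's share is 30% × £12,165 = £3,649.50. OOP would hit £7,096.80 > £7,000, so the cap limits the patient to £7,000 − £3,447.30 = £3,552.70. Plan pays £12,165 − £3,552.70 = £8,612.30.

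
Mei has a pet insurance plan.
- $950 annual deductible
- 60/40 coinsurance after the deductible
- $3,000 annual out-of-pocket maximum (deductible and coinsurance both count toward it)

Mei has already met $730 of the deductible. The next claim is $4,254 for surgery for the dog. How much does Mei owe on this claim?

$1,833.60

Deductible still to meet: $950 − $730 = $220.
That leaves $4,254 − $220 = $4,034 for coinsurance.
Owner's 40% share of $4,034 is $1,613.60.
So the owner owes $220 + $1,613.60 = $1,833.60 before any cap.
Year-to-date out-of-pocket becomes $730 + $1,833.60 = $2,563.60, still under the $3,000 maximum, so no cap applies.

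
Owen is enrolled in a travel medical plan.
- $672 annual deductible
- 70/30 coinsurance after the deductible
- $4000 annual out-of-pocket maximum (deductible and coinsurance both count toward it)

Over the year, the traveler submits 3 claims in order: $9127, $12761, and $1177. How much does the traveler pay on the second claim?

Claim 1 ($9127): $672 finishes the deductible; $8455 goes to coinsurance; traveler's 30% is $2536.50. Cost to traveler: $3208.50. OOP to date $3208.50.
Claim 2 ($12761): 30% coinsurance on $12761 = $3828.30. Adding that to $3208.50 gives $7036.80, past the $4000 cap; traveler pays only $4000 − $3208.50 = $791.50.

$791.50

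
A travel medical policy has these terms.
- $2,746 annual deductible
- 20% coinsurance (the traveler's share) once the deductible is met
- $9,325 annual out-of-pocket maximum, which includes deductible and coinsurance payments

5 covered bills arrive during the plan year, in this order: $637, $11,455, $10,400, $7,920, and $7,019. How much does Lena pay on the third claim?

$2,080

Bill 1, $637: fully absorbed by the deductible. Cost to traveler: $637. OOP to date $637.
Bill 2, $11,455: $2,109 to deductible, leaving $9,346; 20% of $9,346 = $1,869.20. Traveler pays $3,978.20; OOP now $4,615.20.
Bill 3, $10,400: deductible met; 20% of $10,400 = $2,080. Traveler pays $2,080; OOP now $6,695.20.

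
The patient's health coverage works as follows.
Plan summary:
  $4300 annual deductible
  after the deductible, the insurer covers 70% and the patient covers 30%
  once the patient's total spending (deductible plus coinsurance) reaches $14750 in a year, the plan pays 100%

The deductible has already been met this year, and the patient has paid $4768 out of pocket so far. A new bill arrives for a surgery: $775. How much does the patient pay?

With the deductible met, the entire $775 is subject to coinsurance.
Patient's 30% share of $775 is $232.50.
Total out-of-pocket so far would be $4768 + $232.50 = $5000.50, below the $14750 cap — no reduction.

$232.50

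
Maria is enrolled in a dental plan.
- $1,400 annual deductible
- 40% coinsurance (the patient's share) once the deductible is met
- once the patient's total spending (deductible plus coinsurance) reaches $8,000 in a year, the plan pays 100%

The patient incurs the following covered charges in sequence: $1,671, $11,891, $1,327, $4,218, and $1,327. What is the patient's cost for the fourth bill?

$1,204.40

#1 ($1,671): $1,400 finishes the deductible; $271 goes to coinsurance; 40% of $271 = $108.40. Patient pays $1,508.40; OOP now $1,508.40.
#2 ($11,891): deductible met; 40% of $11,891 = $4,756.40. Patient pays $4,756.40; OOP now $6,264.80.
#3 ($1,327): 40% coinsurance on $1,327 = $530.80. Cost to patient: $530.80. OOP to date $6,795.60.
#4 ($4,218): 40% coinsurance on $4,218 = $1,687.20. That would push OOP to $8,482.80, over the $8,000 cap, so patient pays $8,000 − $6,795.60 = $1,204.40.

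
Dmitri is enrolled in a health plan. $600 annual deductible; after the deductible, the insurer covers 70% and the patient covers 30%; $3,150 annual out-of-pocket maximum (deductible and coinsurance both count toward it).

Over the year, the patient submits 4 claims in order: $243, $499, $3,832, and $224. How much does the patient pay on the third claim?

Claim 1 ($243): entire amount goes to the deductible. Patient pays $243; OOP now $243.
Claim 2 ($499): $357 finishes the deductible; $142 goes to coinsurance; 30% of $142 = $42.60. Patient pays $399.60; OOP now $642.60.
Claim 3 ($3,832): 30% coinsurance on $3,832 = $1,149.60. Patient owes $1,149.60 (running OOP $1,792.20).

$1,149.60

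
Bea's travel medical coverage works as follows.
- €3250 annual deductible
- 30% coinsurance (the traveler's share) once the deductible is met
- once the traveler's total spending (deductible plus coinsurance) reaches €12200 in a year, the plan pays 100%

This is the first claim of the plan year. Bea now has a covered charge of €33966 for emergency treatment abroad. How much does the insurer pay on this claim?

€21766

Nothing has been paid toward the €3250 deductible, so the first €3250 of this charge is applied there.
After the €3250 deductible portion, €33966 − €3250 = €30716 is subject to coinsurance.
Traveler's 30% share of €30716 is €9214.80.
That puts the traveler's cost at €3250 + €9214.80 = €12464.80 before any cap.
Adding €12464.80 to the €0 already spent would give €12464.80, which exceeds the €12200 cap; the traveler pays just €12200 − €0 = €12200.
Insurer pays the balance: €33966 − €12200 = €21766.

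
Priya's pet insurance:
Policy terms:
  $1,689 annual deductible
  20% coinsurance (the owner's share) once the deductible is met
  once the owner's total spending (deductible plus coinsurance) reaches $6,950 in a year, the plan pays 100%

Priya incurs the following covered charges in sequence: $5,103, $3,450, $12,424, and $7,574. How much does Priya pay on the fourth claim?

#1 ($5,103): deductible takes $1,689, $3,414 remains; owner's 20% is $682.80. Owner pays $2,371.80; OOP now $2,371.80.
#2 ($3,450): 20% coinsurance on $3,450 = $690. Owner pays $690; OOP now $3,061.80.
#3 ($12,424): 20% coinsurance on $12,424 = $2,484.80. Owner owes $2,484.80 (running OOP $5,546.60).
#4 ($7,574): deductible met; 20% of $7,574 = $1,514.80. Adding that to $5,546.60 gives $7,061.40, past the $6,950 cap; owner pays only $6,950 − $5,546.60 = $1,403.40.

$1,403.40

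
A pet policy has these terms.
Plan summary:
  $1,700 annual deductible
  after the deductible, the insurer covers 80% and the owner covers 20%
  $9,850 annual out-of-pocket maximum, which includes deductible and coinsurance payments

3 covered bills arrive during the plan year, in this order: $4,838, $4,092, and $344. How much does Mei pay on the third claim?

$68.80

Claim 1 — $4,838: deductible takes $1,700, $3,138 remains; coinsurance $3,138 × 20% = $627.60. Cost to owner: $2,327.60. OOP to date $2,327.60.
Claim 2 — $4,092: 20% coinsurance on $4,092 = $818.40. Owner pays $818.40; OOP now $3,146.
Claim 3 — $344: deductible already satisfied, so owner's share is 20% × $344 = $68.80. Owner owes $68.80 (running OOP $3,214.80).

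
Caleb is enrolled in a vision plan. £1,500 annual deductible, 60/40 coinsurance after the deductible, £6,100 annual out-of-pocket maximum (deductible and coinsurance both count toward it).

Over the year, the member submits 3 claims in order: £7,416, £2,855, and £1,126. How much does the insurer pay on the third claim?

£675.60

Claim 1 (£7,416): £1,500 finishes the deductible; £5,916 goes to coinsurance; member's 40% is £2,366.40. Member pays £3,866.40; OOP now £3,866.40. Plan pays £7,416 − £3,866.40 = £3,549.60.
Claim 2 (£2,855): deductible already satisfied, so member's share is 40% × £2,855 = £1,142. Member owes £1,142 (running OOP £5,008.40). Insurer: £2,855 − £1,142 = £1,713.
Claim 3 (£1,126): deductible already satisfied, so member's share is 40% × £1,126 = £450.40. Cost to member: £450.40. OOP to date £5,458.80. Plan pays £1,126 − £450.40 = £675.60.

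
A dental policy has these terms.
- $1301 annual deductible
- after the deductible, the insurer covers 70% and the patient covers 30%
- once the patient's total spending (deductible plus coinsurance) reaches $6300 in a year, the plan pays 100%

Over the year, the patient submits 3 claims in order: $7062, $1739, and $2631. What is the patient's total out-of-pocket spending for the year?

$4340.30

Claim 1 ($7062): $1301 to deductible, leaving $5761; 30% of $5761 = $1728.30. Patient pays $3029.30; OOP now $3029.30.
Claim 2 ($1739): deductible already satisfied, so patient's share is 30% × $1739 = $521.70. Patient pays $521.70; OOP now $3551.
Claim 3 ($2631): deductible already satisfied, so patient's share is 30% × $2631 = $789.30. Patient owes $789.30 (running OOP $4340.30).
Total paid by the patient: $3029.30 + $521.70 + $789.30 = $4340.30.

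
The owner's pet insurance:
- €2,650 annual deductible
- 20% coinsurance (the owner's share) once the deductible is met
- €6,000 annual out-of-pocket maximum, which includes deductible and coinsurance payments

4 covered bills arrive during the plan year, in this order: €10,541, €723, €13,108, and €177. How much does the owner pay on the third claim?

#1 (€10,541): deductible takes €2,650, €7,891 remains; owner's 20% is €1,578.20. Owner owes €4,228.20 (running OOP €4,228.20).
#2 (€723): deductible met; 20% of €723 = €144.60. Owner pays €144.60; OOP now €4,372.80.
#3 (€13,108): 20% coinsurance on €13,108 = €2,621.60. Adding that to €4,372.80 gives €6,994.40, past the €6,000 cap; owner pays only €6,000 − €4,372.80 = €1,627.20.

€1,627.20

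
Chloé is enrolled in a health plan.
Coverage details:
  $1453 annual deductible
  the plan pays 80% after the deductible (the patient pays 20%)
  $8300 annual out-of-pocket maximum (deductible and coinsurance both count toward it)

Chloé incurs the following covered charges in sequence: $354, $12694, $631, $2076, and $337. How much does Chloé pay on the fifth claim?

Claim 1 ($354): fully absorbed by the deductible. Cost to patient: $354. OOP to date $354.
Claim 2 ($12694): deductible takes $1099, $11595 remains; patient's 20% is $2319. Cost to patient: $3418. OOP to date $3772.
Claim 3 ($631): 20% coinsurance on $631 = $126.20. Cost to patient: $126.20. OOP to date $3898.20.
Claim 4 ($2076): deductible met; 20% of $2076 = $415.20. Patient owes $415.20 (running OOP $4313.40).
Claim 5 ($337): deductible already satisfied, so patient's share is 20% × $337 = $67.40. Patient owes $67.40 (running OOP $4380.80).

$67.40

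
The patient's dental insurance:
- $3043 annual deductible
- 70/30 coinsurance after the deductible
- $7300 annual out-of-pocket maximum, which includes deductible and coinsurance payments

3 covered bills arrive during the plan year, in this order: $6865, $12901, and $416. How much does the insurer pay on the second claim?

$9790.60

Claim 1 — $6865: $3043 to deductible, leaving $3822; coinsurance $3822 × 30% = $1146.60. Patient owes $4189.60 (running OOP $4189.60). Plan pays $6865 − $4189.60 = $2675.40.
Claim 2 — $12901: deductible already satisfied, so patient's share is 30% × $12901 = $3870.30. Adding that to $4189.60 gives $8059.90, past the $7300 cap; patient pays only $7300 − $4189.60 = $3110.40. Insurer: $12901 − $3110.40 = $9790.60.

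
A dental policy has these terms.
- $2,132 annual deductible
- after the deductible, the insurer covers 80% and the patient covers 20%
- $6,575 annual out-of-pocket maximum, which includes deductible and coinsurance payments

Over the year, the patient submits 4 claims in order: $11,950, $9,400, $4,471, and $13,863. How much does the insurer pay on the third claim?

$3,871.60

Claim 1 — $11,950: $2,132 finishes the deductible; $9,818 goes to coinsurance; patient's 20% is $1,963.60. Patient pays $4,095.60; OOP now $4,095.60. Plan pays $11,950 − $4,095.60 = $7,854.40.
Claim 2 — $9,400: deductible met; 20% of $9,400 = $1,880. Patient pays $1,880; OOP now $5,975.60. Insurer: $9,400 − $1,880 = $7,520.
Claim 3 — $4,471: deductible met; 20% of $4,471 = $894.20. OOP would hit $6,869.80 > $6,575, so the cap limits the patient to $6,575 − $5,975.60 = $599.40. Plan pays $4,471 − $599.40 = $3,871.60.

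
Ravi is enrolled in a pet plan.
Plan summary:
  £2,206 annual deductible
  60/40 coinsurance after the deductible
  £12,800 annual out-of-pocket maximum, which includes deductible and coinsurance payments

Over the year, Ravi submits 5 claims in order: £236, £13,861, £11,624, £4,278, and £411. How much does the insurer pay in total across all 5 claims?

£17,610

Claim 1 (£236): all of it applies to the deductible. Owner pays £236; OOP now £236. Insurer: £236 − £236 = £0.
Claim 2 (£13,861): deductible takes £1,970, £11,891 remains; coinsurance £11,891 × 40% = £4,756.40. Owner owes £6,726.40 (running OOP £6,962.40). Insurer: £13,861 − £6,726.40 = £7,134.60.
Claim 3 (£11,624): deductible already satisfied, so owner's share is 40% × £11,624 = £4,649.60. Owner owes £4,649.60 (running OOP £11,612). Insurer: £11,624 − £4,649.60 = £6,974.40.
Claim 4 (£4,278): 40% coinsurance on £4,278 = £1,711.20. OOP would hit £13,323.20 > £12,800, so the cap limits the owner to £12,800 − £11,612 = £1,188. Insurer: £4,278 − £1,188 = £3,090.
Claim 5 (£411): deductible already satisfied, so owner's share is 40% × £411 = £164.40. That would push OOP to £12,964.40, over the £12,800 cap, so owner pays £12,800 − £12,800 = £0. Insurer: £411 − £0 = £411.
Insurer total: £0 + £7,134.60 + £6,974.40 + £3,090 + £411 = £17,610.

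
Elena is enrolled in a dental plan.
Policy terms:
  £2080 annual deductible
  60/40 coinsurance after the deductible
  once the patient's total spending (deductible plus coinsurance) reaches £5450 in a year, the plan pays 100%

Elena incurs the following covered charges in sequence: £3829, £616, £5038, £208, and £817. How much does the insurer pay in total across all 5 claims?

Claim 1 — £3829: £2080 finishes the deductible; £1749 goes to coinsurance; 40% of £1749 = £699.60. Patient pays £2779.60; OOP now £2779.60. Plan pays £3829 − £2779.60 = £1049.40.
Claim 2 — £616: deductible already satisfied, so patient's share is 40% × £616 = £246.40. Cost to patient: £246.40. OOP to date £3026. Plan pays £616 − £246.40 = £369.60.
Claim 3 — £5038: deductible already satisfied, so patient's share is 40% × £5038 = £2015.20. Patient pays £2015.20; OOP now £5041.20. Insurer: £5038 − £2015.20 = £3022.80.
Claim 4 — £208: deductible met; 40% of £208 = £83.20. Patient pays £83.20; OOP now £5124.40. Plan pays £208 − £83.20 = £124.80.
Claim 5 — £817: deductible already satisfied, so patient's share is 40% × £817 = £326.80. That would push OOP to £5451.20, over the £5450 cap, so patient pays £5450 − £5124.40 = £325.60. Plan pays £817 − £325.60 = £491.40.
Insurer total: £1049.40 + £369.60 + £3022.80 + £124.80 + £491.40 = £5058.

£5058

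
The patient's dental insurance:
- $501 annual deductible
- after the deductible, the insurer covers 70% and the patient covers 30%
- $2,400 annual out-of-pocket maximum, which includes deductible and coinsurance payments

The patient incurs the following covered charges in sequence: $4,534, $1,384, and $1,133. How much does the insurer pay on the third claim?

#1 ($4,534): $501 to deductible, leaving $4,033; coinsurance $4,033 × 30% = $1,209.90. Patient owes $1,710.90 (running OOP $1,710.90). Plan pays $4,534 − $1,710.90 = $2,823.10.
#2 ($1,384): deductible met; 30% of $1,384 = $415.20. Patient pays $415.20; OOP now $2,126.10. Plan pays $1,384 − $415.20 = $968.80.
#3 ($1,133): deductible already satisfied, so patient's share is 30% × $1,133 = $339.90. Adding that to $2,126.10 gives $2,466, past the $2,400 cap; patient pays only $2,400 − $2,126.10 = $273.90. Plan pays $1,133 − $273.90 = $859.10.

$859.10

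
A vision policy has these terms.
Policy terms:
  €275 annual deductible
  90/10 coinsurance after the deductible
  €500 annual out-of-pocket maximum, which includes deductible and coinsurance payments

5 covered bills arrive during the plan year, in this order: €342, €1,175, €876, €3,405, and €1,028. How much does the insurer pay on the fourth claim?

Bill 1, €342: €275 finishes the deductible; €67 goes to coinsurance; member's 10% is €6.70. Member pays €281.70; OOP now €281.70. Insurer: €342 − €281.70 = €60.30.
Bill 2, €1,175: 10% coinsurance on €1,175 = €117.50. Member pays €117.50; OOP now €399.20. Insurer: €1,175 − €117.50 = €1,057.50.
Bill 3, €876: deductible already satisfied, so member's share is 10% × €876 = €87.60. Member owes €87.60 (running OOP €486.80). Plan pays €876 − €87.60 = €788.40.
Bill 4, €3,405: deductible already satisfied, so member's share is 10% × €3,405 = €340.50. Adding that to €486.80 gives €827.30, past the €500 cap; member pays only €500 − €486.80 = €13.20. Insurer: €3,405 − €13.20 = €3,391.80.

€3,391.80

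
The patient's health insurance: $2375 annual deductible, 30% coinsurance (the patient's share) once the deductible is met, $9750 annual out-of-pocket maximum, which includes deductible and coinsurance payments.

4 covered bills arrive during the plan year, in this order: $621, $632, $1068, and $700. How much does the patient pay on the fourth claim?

$247.80

Claim 1 ($621): fully absorbed by the deductible. Patient pays $621; OOP now $621.
Claim 2 ($632): entire amount goes to the deductible. Patient owes $632 (running OOP $1253).
Claim 3 ($1068): all of it applies to the deductible. Patient pays $1068; OOP now $2321.
Claim 4 ($700): $54 to deductible, leaving $646; coinsurance $646 × 30% = $193.80. Patient owes $247.80 (running OOP $2568.80).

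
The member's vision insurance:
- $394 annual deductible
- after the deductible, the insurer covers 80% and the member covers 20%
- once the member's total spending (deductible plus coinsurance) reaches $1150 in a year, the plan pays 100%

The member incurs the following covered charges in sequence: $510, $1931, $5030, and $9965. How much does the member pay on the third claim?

Claim 1 ($510): deductible takes $394, $116 remains; 20% of $116 = $23.20. Cost to member: $417.20. OOP to date $417.20.
Claim 2 ($1931): deductible already satisfied, so member's share is 20% × $1931 = $386.20. Member owes $386.20 (running OOP $803.40).
Claim 3 ($5030): deductible already satisfied, so member's share is 20% × $5030 = $1006. OOP would hit $1809.40 > $1150, so the cap limits the member to $1150 − $803.40 = $346.60.

$346.60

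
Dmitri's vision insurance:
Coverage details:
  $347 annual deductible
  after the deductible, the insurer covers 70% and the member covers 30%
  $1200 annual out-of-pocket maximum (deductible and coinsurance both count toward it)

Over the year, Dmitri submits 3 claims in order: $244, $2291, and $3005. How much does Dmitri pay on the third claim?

Claim 1 — $244: entire amount goes to the deductible. Member pays $244; OOP now $244.
Claim 2 — $2291: deductible takes $103, $2188 remains; 30% of $2188 = $656.40. Member pays $759.40; OOP now $1003.40.
Claim 3 — $3005: 30% coinsurance on $3005 = $901.50. Adding that to $1003.40 gives $1904.90, past the $1200 cap; member pays only $1200 − $1003.40 = $196.60.

$196.60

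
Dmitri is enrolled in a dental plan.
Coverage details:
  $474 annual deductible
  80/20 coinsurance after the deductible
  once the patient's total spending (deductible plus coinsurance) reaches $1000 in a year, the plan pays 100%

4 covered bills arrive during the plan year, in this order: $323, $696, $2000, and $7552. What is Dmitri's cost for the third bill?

$400

Claim 1 ($323): entire amount goes to the deductible. Cost to patient: $323. OOP to date $323.
Claim 2 ($696): deductible takes $151, $545 remains; coinsurance $545 × 20% = $109. Patient pays $260; OOP now $583.
Claim 3 ($2000): 20% coinsurance on $2000 = $400. Patient owes $400 (running OOP $983).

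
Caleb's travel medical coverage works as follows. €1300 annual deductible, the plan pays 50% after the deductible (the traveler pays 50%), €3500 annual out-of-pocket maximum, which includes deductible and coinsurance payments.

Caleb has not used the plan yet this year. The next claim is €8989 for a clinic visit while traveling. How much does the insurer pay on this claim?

€5489

Nothing has been paid toward the €1300 deductible, so the first €1300 of this charge is applied there.
The remaining €7689 (= €8989 − €1300) moves to coinsurance.
Coinsurance: €7689 × 50% = €3844.50.
So the traveler owes €1300 + €3844.50 = €5144.50 before any cap.
Year-to-date out-of-pocket would reach €0 + €5144.50 = €5144.50, above the €3500 maximum, so the traveler pays only €3500 − €0 = €3500.
The insurer covers the remainder: €8989 − €3500 = €5489.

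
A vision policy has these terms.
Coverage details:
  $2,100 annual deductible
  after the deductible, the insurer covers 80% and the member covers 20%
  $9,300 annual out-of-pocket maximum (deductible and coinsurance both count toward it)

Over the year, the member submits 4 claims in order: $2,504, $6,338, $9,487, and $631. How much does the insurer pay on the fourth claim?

#1 ($2,504): deductible takes $2,100, $404 remains; 20% of $404 = $80.80. Member owes $2,180.80 (running OOP $2,180.80). Plan pays $2,504 − $2,180.80 = $323.20.
#2 ($6,338): deductible already satisfied, so member's share is 20% × $6,338 = $1,267.60. Member owes $1,267.60 (running OOP $3,448.40). Plan pays $6,338 − $1,267.60 = $5,070.40.
#3 ($9,487): deductible already satisfied, so member's share is 20% × $9,487 = $1,897.40. Member owes $1,897.40 (running OOP $5,345.80). Insurer: $9,487 − $1,897.40 = $7,589.60.
#4 ($631): 20% coinsurance on $631 = $126.20. Member owes $126.20 (running OOP $5,472). Insurer: $631 − $126.20 = $504.80.

$504.80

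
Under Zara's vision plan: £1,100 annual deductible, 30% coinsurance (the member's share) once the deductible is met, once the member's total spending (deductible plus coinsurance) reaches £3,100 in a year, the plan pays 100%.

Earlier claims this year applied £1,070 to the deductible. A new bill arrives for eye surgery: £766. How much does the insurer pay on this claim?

Deductible still to meet: £1,100 − £1,070 = £30.
The remaining £736 (= £766 − £30) moves to coinsurance.
Coinsurance: £736 × 30% = £220.80.
That puts the member's cost at £30 + £220.80 = £250.80 before any cap.
Total out-of-pocket so far would be £1,070 + £250.80 = £1,320.80, below the £3,100 cap — no reduction.
Insurer pays the balance: £766 − £250.80 = £515.20.

£515.20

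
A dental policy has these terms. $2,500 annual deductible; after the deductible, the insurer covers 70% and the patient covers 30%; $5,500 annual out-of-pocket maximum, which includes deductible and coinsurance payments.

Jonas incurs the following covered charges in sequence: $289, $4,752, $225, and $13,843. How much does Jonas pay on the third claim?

$67.50

#1 ($289): all of it applies to the deductible. Patient pays $289; OOP now $289.
#2 ($4,752): $2,211 to deductible, leaving $2,541; patient's 30% is $762.30. Cost to patient: $2,973.30. OOP to date $3,262.30.
#3 ($225): 30% coinsurance on $225 = $67.50. Patient owes $67.50 (running OOP $3,329.80).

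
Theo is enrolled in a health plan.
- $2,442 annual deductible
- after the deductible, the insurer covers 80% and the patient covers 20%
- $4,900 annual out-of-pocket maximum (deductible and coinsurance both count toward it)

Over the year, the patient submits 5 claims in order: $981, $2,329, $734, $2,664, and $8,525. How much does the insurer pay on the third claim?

Bill 1, $981: all of it applies to the deductible. Patient pays $981; OOP now $981. Plan pays $981 − $981 = $0.
Bill 2, $2,329: deductible takes $1,461, $868 remains; patient's 20% is $173.60. Patient pays $1,634.60; OOP now $2,615.60. Plan pays $2,329 − $1,634.60 = $694.40.
Bill 3, $734: deductible met; 20% of $734 = $146.80. Patient owes $146.80 (running OOP $2,762.40). Insurer: $734 − $146.80 = $587.20.

$587.20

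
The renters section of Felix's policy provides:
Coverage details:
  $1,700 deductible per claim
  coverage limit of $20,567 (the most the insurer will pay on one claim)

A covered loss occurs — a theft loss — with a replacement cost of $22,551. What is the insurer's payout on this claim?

Less the $1,700 deductible: $22,551 − $1,700 = $20,851.
$20,851 exceeds the $20,567 limit, so the insurer pays the limit: $20,567.

$20,567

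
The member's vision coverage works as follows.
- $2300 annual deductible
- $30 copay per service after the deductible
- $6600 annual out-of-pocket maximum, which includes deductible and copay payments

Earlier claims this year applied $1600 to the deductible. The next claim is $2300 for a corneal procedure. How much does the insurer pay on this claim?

Deductible still to meet: $2300 − $1600 = $700.
That leaves $2300 − $700 = $1600 for the copay.
Copay on this service: $30.
That puts the member's cost at $700 + $30 = $730 before any cap.
Cumulative spending $1600 + $730 = $2330 stays under the $6600 maximum.
The plan picks up $2300 − $730 = $1570.

$1570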